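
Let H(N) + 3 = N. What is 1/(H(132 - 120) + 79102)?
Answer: 1/79111 ≈ 1.2640e-5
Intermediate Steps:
H(N) = -3 + N
1/(H(132 - 120) + 79102) = 1/((-3 + (132 - 120)) + 79102) = 1/((-3 + 12) + 79102) = 1/(9 + 79102) = 1/79111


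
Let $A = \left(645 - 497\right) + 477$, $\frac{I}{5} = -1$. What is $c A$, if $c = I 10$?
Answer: $-31250$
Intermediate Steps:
$I = -5$ ($I = 5 \left(-1\right) = -5$)
$A = 625$ ($A = 148 + 477 = 625$)
$c = -50$ ($c = \left(-5\right) 10 = -50$)
$c A = \left(-50\right) 625 = -31250$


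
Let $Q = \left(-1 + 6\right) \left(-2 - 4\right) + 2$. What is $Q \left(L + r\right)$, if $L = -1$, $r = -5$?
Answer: $168$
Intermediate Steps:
$Q = -28$ ($Q = 5 \left(-6\right) + 2 = -30 + 2 = -28$)
$Q \left(L + r\right) = - 28 \left(-1 - 5\right) = \left(-28\right) \left(-6\right) = 168$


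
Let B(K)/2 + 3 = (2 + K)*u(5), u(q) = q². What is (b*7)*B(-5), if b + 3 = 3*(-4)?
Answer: 16380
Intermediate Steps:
b = -15 (b = -3 + 3*(-4) = -3 - 12 = -15)
B(K) = 94 + 50*K (B(K) = -6 + 2*((2 + K)*5²) = -6 + 2*((2 + K)*25) = -6 + 2*(50 + 25*K) = -6 + (100 + 50*K) = 94 + 50*K)
(b*7)*B(-5) = (-15*7)*(94 + 50*(-5)) = -105*(94 - 250) = -105*(-156) = 16380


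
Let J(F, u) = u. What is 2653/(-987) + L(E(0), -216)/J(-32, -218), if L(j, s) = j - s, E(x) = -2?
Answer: -56398/15369 ≈ -3.6696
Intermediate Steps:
2653/(-987) + L(E(0), -216)/J(-32, -218) = 2653/(-987) + (-2 - 1*(-216))/(-218) = 2653*(-1/987) + (-2 + 216)*(-1/218) = -379/141 + 214*(-1/218) = -379/141 - 107/109 = -56398/15369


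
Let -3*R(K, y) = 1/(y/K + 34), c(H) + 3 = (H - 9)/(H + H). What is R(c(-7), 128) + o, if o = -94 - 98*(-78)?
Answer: 10283113/1362 ≈ 7550.0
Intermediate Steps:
c(H) = -3 + (-9 + H)/(2*H) (c(H) = -3 + (H - 9)/(H + H) = -3 + (-9 + H)/((2*H)) = -3 + (-9 + H)*(1/(2*H)) = -3 + (-9 + H)/(2*H))
o = 7550 (o = -94 + 7644 = 7550)
R(K, y) = -1/(3*(34 + y/K)) (R(K, y) = -1/(3*(y/K + 34)) = -1/(3*(34 + y/K)))
R(c(-7), 128) + o = -(1/2)*(-9 - 5*(-7))/(-7)/(3*128 + 102*((1/2)*(-9 - 5*(-7))/(-7))) + 7550 = -(1/2)*(-1/7)*(-9 + 35)/(384 + 102*((1/2)*(-1/7)*(-9 + 35))) + 7550 = -(1/2)*(-1/7)*26/(384 + 102*((1/2)*(-1/7)*26)) + 7550 = -1*(-13/7)/(384 + 102*(-13/7)) + 7550 = -1*(-13/7)/(384 - 1326/7) + 7550 = -1*(-13/7)/1362/7 + 7550 = -1*(-13/7)*7/1362 + 7550 = 13/1362 + 7550 = 10283113/1362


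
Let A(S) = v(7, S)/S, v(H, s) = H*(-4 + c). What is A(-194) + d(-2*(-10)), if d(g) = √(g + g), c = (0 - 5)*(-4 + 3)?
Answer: -7/194 + 2*√10 ≈ 6.2885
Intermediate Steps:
c = 5 (c = -5*(-1) = 5)
v(H, s) = H (v(H, s) = H*(-4 + 5) = H*1 = H)
A(S) = 7/S
d(g) = √2*√g (d(g) = √(2*g) = √2*√g)
A(-194) + d(-2*(-10)) = 7/(-194) + √2*√(-2*(-10)) = 7*(-1/194) + √2*√20 = -7/194 + √2*(2*√5) = -7/194 + 2*√10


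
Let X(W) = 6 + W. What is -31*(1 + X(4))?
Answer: -341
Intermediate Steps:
-31*(1 + X(4)) = -31*(1 + (6 + 4)) = -31*(1 + 10) = -31*11 = -341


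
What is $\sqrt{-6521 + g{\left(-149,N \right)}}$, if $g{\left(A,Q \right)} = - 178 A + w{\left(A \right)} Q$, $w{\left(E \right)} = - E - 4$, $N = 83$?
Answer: $2 \sqrt{8009} \approx 178.99$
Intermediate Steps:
$w{\left(E \right)} = -4 - E$
$g{\left(A,Q \right)} = - 178 A + Q \left(-4 - A\right)$ ($g{\left(A,Q \right)} = - 178 A + \left(-4 - A\right) Q = - 178 A + Q \left(-4 - A\right)$)
$\sqrt{-6521 + g{\left(-149,N \right)}} = \sqrt{-6521 - \left(-26522 + 83 \left(4 - 149\right)\right)} = \sqrt{-6521 + \left(26522 - 83 \left(-145\right)\right)} = \sqrt{-6521 + \left(26522 + 12035\right)} = \sqrt{-6521 + 38557} = \sqrt{32036} = 2 \sqrt{8009}$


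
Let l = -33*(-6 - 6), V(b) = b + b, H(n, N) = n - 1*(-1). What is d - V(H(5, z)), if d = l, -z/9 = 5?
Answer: 384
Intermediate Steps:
z = -45 (z = -9*5 = -45)
H(n, N) = 1 + n (H(n, N) = n + 1 = 1 + n)
V(b) = 2*b
l = 396 (l = -33*(-12) = 396)
d = 396
d - V(H(5, z)) = 396 - 2*(1 + 5) = 396 - 2*6 = 396 - 1*12 = 396 - 12 = 384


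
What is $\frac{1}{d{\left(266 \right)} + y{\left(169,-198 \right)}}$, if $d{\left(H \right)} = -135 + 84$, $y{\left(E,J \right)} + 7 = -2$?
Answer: $- \frac{1}{60} \approx -0.016667$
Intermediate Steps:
$y{\left(E,J \right)} = -9$ ($y{\left(E,J \right)} = -7 - 2 = -9$)
$d{\left(H \right)} = -51$
$\frac{1}{d{\left(266 \right)} + y{\left(169,-198 \right)}} = \frac{1}{-51 - 9} = \frac{1}{-60} = - \frac{1}{60}$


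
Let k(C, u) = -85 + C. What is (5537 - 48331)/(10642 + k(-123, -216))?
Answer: -21397/5217 ≈ -4.1014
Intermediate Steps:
(5537 - 48331)/(10642 + k(-123, -216)) = (5537 - 48331)/(10642 + (-85 - 123)) = -42794/(10642 - 208) = -42794/10434 = -42794*1/10434 = -21397/5217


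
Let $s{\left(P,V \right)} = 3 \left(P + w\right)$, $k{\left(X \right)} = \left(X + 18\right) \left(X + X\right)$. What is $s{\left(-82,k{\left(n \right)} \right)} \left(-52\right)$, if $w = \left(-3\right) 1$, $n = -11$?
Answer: $13260$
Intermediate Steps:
$w = -3$
$k{\left(X \right)} = 2 X \left(18 + X\right)$ ($k{\left(X \right)} = \left(18 + X\right) 2 X = 2 X \left(18 + X\right)$)
$s{\left(P,V \right)} = -9 + 3 P$ ($s{\left(P,V \right)} = 3 \left(P - 3\right) = 3 \left(-3 + P\right) = -9 + 3 P$)
$s{\left(-82,k{\left(n \right)} \right)} \left(-52\right) = \left(-9 + 3 \left(-82\right)\right) \left(-52\right) = \left(-9 - 246\right) \left(-52\right) = \left(-255\right) \left(-52\right) = 13260$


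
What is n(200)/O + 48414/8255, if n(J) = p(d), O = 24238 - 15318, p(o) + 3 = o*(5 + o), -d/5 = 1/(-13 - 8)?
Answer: 38088147793/6494571720 ≈ 5.8646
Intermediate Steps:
d = 5/21 (d = -5/(-13 - 8) = -5/(-21) = -5*(-1/21) = 5/21 ≈ 0.23810)
p(o) = -3 + o*(5 + o)
O = 8920
n(J) = -773/441 (n(J) = -3 + (5/21)**2 + 5*(5/21) = -3 + 25/441 + 25/21 = -773/441)
n(200)/O + 48414/8255 = -773/441/8920 + 48414/8255 = -773/441*1/8920 + 48414*(1/8255) = -773/3933720 + 48414/8255 = 38088147793/6494571720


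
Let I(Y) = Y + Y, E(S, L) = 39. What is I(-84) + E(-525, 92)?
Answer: -129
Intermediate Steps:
I(Y) = 2*Y
I(-84) + E(-525, 92) = 2*(-84) + 39 = -168 + 39 = -129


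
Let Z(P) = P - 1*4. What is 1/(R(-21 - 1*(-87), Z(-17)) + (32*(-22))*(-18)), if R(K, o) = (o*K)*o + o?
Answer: 1/41757 ≈ 2.3948e-5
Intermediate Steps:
Z(P) = -4 + P (Z(P) = P - 4 = -4 + P)
R(K, o) = o + K*o² (R(K, o) = (K*o)*o + o = K*o² + o = o + K*o²)
1/(R(-21 - 1*(-87), Z(-17)) + (32*(-22))*(-18)) = 1/((-4 - 17)*(1 + (-21 - 1*(-87))*(-4 - 17)) + (32*(-22))*(-18)) = 1/(-21*(1 + (-21 + 87)*(-21)) - 704*(-18)) = 1/(-21*(1 + 66*(-21)) + 12672) = 1/(-21*(1 - 1386) + 12672) = 1/(-21*(-1385) + 12672) = 1/(29085 + 12672) = 1/41757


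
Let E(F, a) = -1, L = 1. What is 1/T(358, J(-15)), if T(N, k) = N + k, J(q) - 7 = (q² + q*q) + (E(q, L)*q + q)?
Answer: 1/815 ≈ 0.0012270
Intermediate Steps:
J(q) = 7 + 2*q² (J(q) = 7 + ((q² + q*q) + (-q + q)) = 7 + ((q² + q²) + 0) = 7 + (2*q² + 0) = 7 + 2*q²)
1/T(358, J(-15)) = 1/(358 + (7 + 2*(-15)²)) = 1/(358 + (7 + 2*225)) = 1/(358 + (7 + 450)) = 1/(358 + 457) = 1/815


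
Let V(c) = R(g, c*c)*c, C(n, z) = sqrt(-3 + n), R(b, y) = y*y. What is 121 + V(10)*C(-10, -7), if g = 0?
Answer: 121 + 100000*I*sqrt(13) ≈ 121.0 + 3.6056e+5*I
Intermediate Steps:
R(b, y) = y**2
V(c) = c**5 (V(c) = (c*c)**2*c = (c**2)**2*c = c**4*c = c**5)
121 + V(10)*C(-10, -7) = 121 + 10**5*sqrt(-3 - 10) = 121 + 100000*sqrt(-13) = 121 + 100000*(I*sqrt(13)) = 121 + 100000*I*sqrt(13)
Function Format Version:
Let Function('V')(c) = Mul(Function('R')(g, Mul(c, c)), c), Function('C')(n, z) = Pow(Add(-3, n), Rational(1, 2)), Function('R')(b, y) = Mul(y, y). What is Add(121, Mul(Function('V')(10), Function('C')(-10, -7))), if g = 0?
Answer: Add(121, Mul(100000, I, Pow(13, Rational(1, 2)))) ≈ Add(121.00, Mul(3.6056e+5, I))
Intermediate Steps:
Function('R')(b, y) = Pow(y, 2)
Function('V')(c) = Pow(c, 5) (Function('V')(c) = Mul(Pow(Mul(c, c), 2), c) = Mul(Pow(Pow(c, 2), 2), c) = Mul(Pow(c, 4), c) = Pow(c, 5))
Add(121, Mul(Function('V')(10), Function('C')(-10, -7))) = Add(121, Mul(Pow(10, 5), Pow(Add(-3, -10), Rational(1, 2)))) = Add(121, Mul(100000, Pow(-13, Rational(1, 2)))) = Add(121, Mul(100000, Mul(I, Pow(13, Rational(1, 2))))) = Add(121, Mul(100000, I, Pow(13, Rational(1, 2))))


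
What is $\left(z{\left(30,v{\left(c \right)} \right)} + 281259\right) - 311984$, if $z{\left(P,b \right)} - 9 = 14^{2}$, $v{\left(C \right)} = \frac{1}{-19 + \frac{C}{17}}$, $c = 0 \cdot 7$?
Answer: $-30520$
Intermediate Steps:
$c = 0$
$v{\left(C \right)} = \frac{1}{-19 + \frac{C}{17}}$ ($v{\left(C \right)} = \frac{1}{-19 + C \frac{1}{17}} = \frac{1}{-19 + \frac{C}{17}}$)
$z{\left(P,b \right)} = 205$ ($z{\left(P,b \right)} = 9 + 14^{2} = 9 + 196 = 205$)
$\left(z{\left(30,v{\left(c \right)} \right)} + 281259\right) - 311984 = \left(205 + 281259\right) - 311984 = 281464 - 311984 = -30520$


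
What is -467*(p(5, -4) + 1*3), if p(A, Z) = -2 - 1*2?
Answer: 467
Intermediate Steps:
p(A, Z) = -4 (p(A, Z) = -2 - 2 = -4)
-467*(p(5, -4) + 1*3) = -467*(-4 + 1*3) = -467*(-4 + 3) = -467*(-1) = 467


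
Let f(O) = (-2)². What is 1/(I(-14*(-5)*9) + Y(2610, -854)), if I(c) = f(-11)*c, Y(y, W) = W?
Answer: 1/1666 ≈ 0.00060024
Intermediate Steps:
f(O) = 4
I(c) = 4*c
1/(I(-14*(-5)*9) + Y(2610, -854)) = 1/(4*(-14*(-5)*9) - 854) = 1/(4*(70*9) - 854) = 1/(4*630 - 854) = 1/(2520 - 854) = 1/1666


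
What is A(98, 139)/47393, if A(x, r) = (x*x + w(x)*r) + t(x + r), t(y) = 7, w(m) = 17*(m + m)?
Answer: 472759/47393 ≈ 9.9753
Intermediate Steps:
w(m) = 34*m (w(m) = 17*(2*m) = 34*m)
A(x, r) = 7 + x**2 + 34*r*x (A(x, r) = (x*x + (34*x)*r) + 7 = (x**2 + 34*r*x) + 7 = 7 + x**2 + 34*r*x)
A(98, 139)/47393 = (7 + 98**2 + 34*139*98)/47393 = (7 + 9604 + 463148)*(1/47393) = 472759*(1/47393) = 472759/47393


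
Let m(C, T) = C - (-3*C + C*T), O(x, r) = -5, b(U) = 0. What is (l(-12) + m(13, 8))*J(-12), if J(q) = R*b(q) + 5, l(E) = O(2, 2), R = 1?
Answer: -285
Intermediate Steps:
l(E) = -5
m(C, T) = 4*C - C*T (m(C, T) = C + (3*C - C*T) = 4*C - C*T)
J(q) = 5 (J(q) = 1*0 + 5 = 0 + 5 = 5)
(l(-12) + m(13, 8))*J(-12) = (-5 + 13*(4 - 1*8))*5 = (-5 + 13*(4 - 8))*5 = (-5 + 13*(-4))*5 = (-5 - 52)*5 = -57*5 = -285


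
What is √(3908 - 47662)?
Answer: I*√43754 ≈ 209.17*I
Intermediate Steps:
√(3908 - 47662) = √(-43754) = I*√43754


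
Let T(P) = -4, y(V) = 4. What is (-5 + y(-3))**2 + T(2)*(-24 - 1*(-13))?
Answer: 45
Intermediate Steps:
(-5 + y(-3))**2 + T(2)*(-24 - 1*(-13)) = (-5 + 4)**2 - 4*(-24 - 1*(-13)) = (-1)**2 - 4*(-24 + 13) = 1 - 4*(-11) = 1 + 44 = 45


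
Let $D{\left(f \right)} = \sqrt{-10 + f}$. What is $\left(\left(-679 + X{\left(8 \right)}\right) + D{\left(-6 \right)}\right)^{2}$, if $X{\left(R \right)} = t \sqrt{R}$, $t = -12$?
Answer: $\left(679 - 4 i + 24 \sqrt{2}\right)^{2} \approx 5.0827 \cdot 10^{5} - 5704.0 i$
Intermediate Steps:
$X{\left(R \right)} = - 12 \sqrt{R}$
$\left(\left(-679 + X{\left(8 \right)}\right) + D{\left(-6 \right)}\right)^{2} = \left(\left(-679 - 12 \sqrt{8}\right) + \sqrt{-10 - 6}\right)^{2} = \left(\left(-679 - 12 \cdot 2 \sqrt{2}\right) + \sqrt{-16}\right)^{2} = \left(\left(-679 - 24 \sqrt{2}\right) + 4 i\right)^{2} = \left(-679 - 24 \sqrt{2} + 4 i\right)^{2}$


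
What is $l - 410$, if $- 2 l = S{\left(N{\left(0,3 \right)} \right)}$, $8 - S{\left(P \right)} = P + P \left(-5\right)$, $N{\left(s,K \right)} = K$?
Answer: $-420$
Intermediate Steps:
$S{\left(P \right)} = 8 + 4 P$ ($S{\left(P \right)} = 8 - \left(P + P \left(-5\right)\right) = 8 - \left(P - 5 P\right) = 8 - - 4 P = 8 + 4 P$)
$l = -10$ ($l = - \frac{8 + 4 \cdot 3}{2} = - \frac{8 + 12}{2} = \left(- \frac{1}{2}\right) 20 = -10$)
$l - 410 = -10 - 410 = -420$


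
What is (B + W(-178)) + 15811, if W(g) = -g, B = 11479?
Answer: 27468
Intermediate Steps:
(B + W(-178)) + 15811 = (11479 - 1*(-178)) + 15811 = (11479 + 178) + 15811 = 11657 + 15811 = 27468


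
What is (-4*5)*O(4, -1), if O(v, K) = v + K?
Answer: -60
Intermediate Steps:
O(v, K) = K + v
(-4*5)*O(4, -1) = (-4*5)*(-1 + 4) = -20*3 = -60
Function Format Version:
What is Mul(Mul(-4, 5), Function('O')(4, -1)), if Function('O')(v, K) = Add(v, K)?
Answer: -60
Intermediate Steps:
Function('O')(v, K) = Add(K, v)
Mul(Mul(-4, 5), Function('O')(4, -1)) = Mul(Mul(-4, 5), Add(-1, 4)) = Mul(-20, 3) = -60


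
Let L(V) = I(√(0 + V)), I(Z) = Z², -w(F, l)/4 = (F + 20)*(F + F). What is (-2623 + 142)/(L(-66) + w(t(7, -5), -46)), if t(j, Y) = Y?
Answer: -827/178 ≈ -4.6461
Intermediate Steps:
w(F, l) = -8*F*(20 + F) (w(F, l) = -4*(F + 20)*(F + F) = -4*(20 + F)*2*F = -8*F*(20 + F))
L(V) = V (L(V) = (√(0 + V))² = (√V)² = V)
(-2623 + 142)/(L(-66) + w(t(7, -5), -46)) = (-2623 + 142)/(-66 - 8*(-5)*(20 - 5)) = -2481/(-66 - 8*(-5)*15) = -2481/(-66 + 600) = -2481/534 = -2481*1/534 = -827/178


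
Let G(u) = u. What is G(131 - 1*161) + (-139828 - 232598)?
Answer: -372456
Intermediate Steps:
G(131 - 1*161) + (-139828 - 232598) = (131 - 1*161) + (-139828 - 232598) = (131 - 161) - 372426 = -30 - 372426 = -372456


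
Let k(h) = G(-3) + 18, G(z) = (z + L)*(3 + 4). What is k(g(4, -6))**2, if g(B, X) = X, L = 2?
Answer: 121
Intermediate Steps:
G(z) = 14 + 7*z (G(z) = (z + 2)*(3 + 4) = (2 + z)*7 = 14 + 7*z)
k(h) = 11 (k(h) = (14 + 7*(-3)) + 18 = (14 - 21) + 18 = -7 + 18 = 11)
k(g(4, -6))**2 = 11**2 = 121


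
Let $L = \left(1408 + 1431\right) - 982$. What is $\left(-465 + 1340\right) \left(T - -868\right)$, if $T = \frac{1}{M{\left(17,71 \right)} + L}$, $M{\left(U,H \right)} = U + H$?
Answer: $\frac{295445675}{389} \approx 7.595 \cdot 10^{5}$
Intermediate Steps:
$M{\left(U,H \right)} = H + U$
$L = 1857$ ($L = 2839 - 982 = 1857$)
$T = \frac{1}{1945}$ ($T = \frac{1}{\left(71 + 17\right) + 1857} = \frac{1}{88 + 1857} = \frac{1}{1945} \approx 0.00051414$)
$\left(-465 + 1340\right) \left(T - -868\right) = \left(-465 + 1340\right) \left(\frac{1}{1945} - -868\right) = 875 \left(\frac{1}{1945} + \left(-23 + 891\right)\right) = 875 \left(\frac{1}{1945} + 868\right) = 875 \cdot \frac{1688261}{1945} = \frac{295445675}{389}$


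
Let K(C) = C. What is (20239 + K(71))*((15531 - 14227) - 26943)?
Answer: -520728090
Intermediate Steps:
(20239 + K(71))*((15531 - 14227) - 26943) = (20239 + 71)*((15531 - 14227) - 26943) = 20310*(1304 - 26943) = 20310*(-25639) = -520728090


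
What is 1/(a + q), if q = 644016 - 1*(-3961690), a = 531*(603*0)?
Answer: 1/4605706 ≈ 2.1712e-7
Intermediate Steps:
a = 0 (a = 531*0 = 0)
q = 4605706 (q = 644016 + 3961690 = 4605706)
1/(a + q) = 1/(0 + 4605706) = 1/4605706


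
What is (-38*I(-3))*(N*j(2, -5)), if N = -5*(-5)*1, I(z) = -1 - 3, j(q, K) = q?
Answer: 7600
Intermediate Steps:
I(z) = -4
N = 25 (N = 25*1 = 25)
(-38*I(-3))*(N*j(2, -5)) = (-38*(-4))*(25*2) = 152*50 = 7600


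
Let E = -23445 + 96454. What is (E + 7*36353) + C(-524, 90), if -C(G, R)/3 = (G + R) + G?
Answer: 330354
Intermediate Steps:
C(G, R) = -6*G - 3*R (C(G, R) = -3*((G + R) + G) = -3*(R + 2*G) = -6*G - 3*R)
E = 73009
(E + 7*36353) + C(-524, 90) = (73009 + 7*36353) + (-6*(-524) - 3*90) = (73009 + 254471) + (3144 - 270) = 327480 + 2874 = 330354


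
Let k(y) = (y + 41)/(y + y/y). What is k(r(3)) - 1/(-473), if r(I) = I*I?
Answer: 2366/473 ≈ 5.0021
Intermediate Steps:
r(I) = I²
k(y) = (41 + y)/(1 + y) (k(y) = (41 + y)/(y + 1) = (41 + y)/(1 + y))
k(r(3)) - 1/(-473) = (41 + 3²)/(1 + 3²) - 1/(-473) = (41 + 9)/(1 + 9) - 1*(-1/473) = 50/10 + 1/473 = (⅒)*50 + 1/473 = 5 + 1/473 = 2366/473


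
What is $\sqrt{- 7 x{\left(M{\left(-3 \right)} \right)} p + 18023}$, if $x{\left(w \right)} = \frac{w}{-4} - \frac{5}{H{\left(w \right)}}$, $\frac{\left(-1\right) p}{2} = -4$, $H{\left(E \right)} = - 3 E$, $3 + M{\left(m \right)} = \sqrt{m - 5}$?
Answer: $\frac{\sqrt{3} \sqrt{\frac{162445 - 107634 i \sqrt{2}}{3 - 2 i \sqrt{2}}}}{3} \approx 134.15 + 0.20546 i$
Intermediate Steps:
$M{\left(m \right)} = -3 + \sqrt{-5 + m}$ ($M{\left(m \right)} = -3 + \sqrt{m - 5} = -3 + \sqrt{-5 + m}$)
$p = 8$ ($p = \left(-2\right) \left(-4\right) = 8$)
$x{\left(w \right)} = - \frac{w}{4} + \frac{5}{3 w}$ ($x{\left(w \right)} = \frac{w}{-4} - \frac{5}{\left(-3\right) w} = w \left(- \frac{1}{4}\right) - 5 \left(- \frac{1}{3 w}\right) = - \frac{w}{4} + \frac{5}{3 w}$)
$\sqrt{- 7 x{\left(M{\left(-3 \right)} \right)} p + 18023} = \sqrt{- 7 \left(- \frac{-3 + \sqrt{-5 - 3}}{4} + \frac{5}{3 \left(-3 + \sqrt{-5 - 3}\right)}\right) 8 + 18023} = \sqrt{- 7 \left(- \frac{-3 + \sqrt{-8}}{4} + \frac{5}{3 \left(-3 + \sqrt{-8}\right)}\right) 8 + 18023} = \sqrt{- 7 \left(- \frac{-3 + 2 i \sqrt{2}}{4} + \frac{5}{3 \left(-3 + 2 i \sqrt{2}\right)}\right) 8 + 18023} = \sqrt{- 7 \left(\left(\frac{3}{4} - \frac{i \sqrt{2}}{2}\right) + \frac{5}{3 \left(-3 + 2 i \sqrt{2}\right)}\right) 8 + 18023} = \sqrt{- 7 \left(\frac{3}{4} + \frac{5}{3 \left(-3 + 2 i \sqrt{2}\right)} - \frac{i \sqrt{2}}{2}\right) 8 + 18023} = \sqrt{\left(- \frac{21}{4} - \frac{35}{3 \left(-3 + 2 i \sqrt{2}\right)} + \frac{7 i \sqrt{2}}{2}\right) 8 + 18023} = \sqrt{\left(-42 - \frac{280}{3 \left(-3 + 2 i \sqrt{2}\right)} + 28 i \sqrt{2}\right) + 18023} = \sqrt{17981 - \frac{280}{3 \left(-3 + 2 i \sqrt{2}\right)} + 28 i \sqrt{2}}$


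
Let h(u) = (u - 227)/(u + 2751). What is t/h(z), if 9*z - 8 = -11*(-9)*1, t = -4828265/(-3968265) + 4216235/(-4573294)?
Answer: -13303154768114191/3513461030886576 ≈ -3.7863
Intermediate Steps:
t = 1069987514527/3629608502982 (t = -4828265*(-1/3968265) + 4216235*(-1/4573294) = 965653/793653 - 4216235/4573294 = 1069987514527/3629608502982 ≈ 0.29479)
z = 107/9 (z = 8/9 + (-11*(-9)*1)/9 = 8/9 + (99*1)/9 = 8/9 + (⅑)*99 = 8/9 + 11 = 107/9 ≈ 11.889)
h(u) = (-227 + u)/(2751 + u)
t/h(z) = 1069987514527/(3629608502982*(((-227 + 107/9)/(2751 + 107/9)))) = 1069987514527/(3629608502982*((-1936/9/(24866/9)))) = 1069987514527/(3629608502982*(((9/24866)*(-1936/9)))) = 1069987514527/(3629608502982*(-968/12433)) = (1069987514527/3629608502982)*(-12433/968) = -13303154768114191/3513461030886576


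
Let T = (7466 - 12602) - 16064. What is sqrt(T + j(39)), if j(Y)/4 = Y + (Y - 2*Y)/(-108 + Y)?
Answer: 2*I*sqrt(2782770)/23 ≈ 145.06*I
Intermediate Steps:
j(Y) = 4*Y - 4*Y/(-108 + Y) (j(Y) = 4*(Y + (Y - 2*Y)/(-108 + Y)) = 4*(Y + (-Y)/(-108 + Y)) = 4*(Y - Y/(-108 + Y)) = 4*Y - 4*Y/(-108 + Y))
T = -21200 (T = -5136 - 16064 = -21200)
sqrt(T + j(39)) = sqrt(-21200 + 4*39*(-109 + 39)/(-108 + 39)) = sqrt(-21200 + 4*39*(-70)/(-69)) = sqrt(-21200 + 4*39*(-1/69)*(-70)) = sqrt(-21200 + 3640/23) = sqrt(-483960/23) = 2*I*sqrt(2782770)/23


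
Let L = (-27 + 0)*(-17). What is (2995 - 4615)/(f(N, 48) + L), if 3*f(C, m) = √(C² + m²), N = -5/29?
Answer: -281407851/79635340 + 7047*√1937689/79635340 ≈ -3.4105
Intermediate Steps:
N = -5/29 (N = -5*1/29 = -5/29 ≈ -0.17241)
f(C, m) = √(C² + m²)/3
L = 459 (L = -27*(-17) = 459)
(2995 - 4615)/(f(N, 48) + L) = (2995 - 4615)/(√((-5/29)² + 48²)/3 + 459) = -1620/(√(25/841 + 2304)/3 + 459) = -1620/(√(1937689/841)/3 + 459) = -1620/((√1937689/29)/3 + 459) = -1620/(√1937689/87 + 459) = -1620/(459 + √1937689/87)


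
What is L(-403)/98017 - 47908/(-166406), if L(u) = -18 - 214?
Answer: 2328596122/8155308451 ≈ 0.28553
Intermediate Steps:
L(u) = -232
L(-403)/98017 - 47908/(-166406) = -232/98017 - 47908/(-166406) = -232*1/98017 - 47908*(-1/166406) = -232/98017 + 23954/83203 = 2328596122/8155308451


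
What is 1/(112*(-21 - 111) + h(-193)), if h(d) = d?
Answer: -1/14977 ≈ -6.6769e-5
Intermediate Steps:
1/(112*(-21 - 111) + h(-193)) = 1/(112*(-21 - 111) - 193) = 1/(112*(-132) - 193) = 1/(-14784 - 193) = 1/(-14977) = -1/14977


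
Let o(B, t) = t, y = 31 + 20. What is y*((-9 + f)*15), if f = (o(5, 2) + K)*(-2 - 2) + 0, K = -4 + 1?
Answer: -3825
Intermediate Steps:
K = -3
y = 51
f = 4 (f = (2 - 3)*(-2 - 2) + 0 = -1*(-4) + 0 = 4 + 0 = 4)
y*((-9 + f)*15) = 51*((-9 + 4)*15) = 51*(-5*15) = 51*(-75) = -3825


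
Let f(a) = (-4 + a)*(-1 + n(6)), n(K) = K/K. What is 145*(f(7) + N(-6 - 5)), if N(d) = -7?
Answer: -1015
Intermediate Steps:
n(K) = 1
f(a) = 0 (f(a) = (-4 + a)*(-1 + 1) = (-4 + a)*0 = 0)
145*(f(7) + N(-6 - 5)) = 145*(0 - 7) = 145*(-7) = -1015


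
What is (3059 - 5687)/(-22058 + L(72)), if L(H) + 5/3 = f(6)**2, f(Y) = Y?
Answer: 7884/66071 ≈ 0.11933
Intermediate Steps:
L(H) = 103/3 (L(H) = -5/3 + 6**2 = -5/3 + 36 = 103/3)
(3059 - 5687)/(-22058 + L(72)) = (3059 - 5687)/(-22058 + 103/3) = -2628/(-66071/3) = -2628*(-3/66071) = 7884/66071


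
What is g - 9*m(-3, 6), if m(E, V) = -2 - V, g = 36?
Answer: 108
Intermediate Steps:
g - 9*m(-3, 6) = 36 - 9*(-2 - 1*6) = 36 - 9*(-2 - 6) = 36 - 9*(-8) = 36 + 72 = 108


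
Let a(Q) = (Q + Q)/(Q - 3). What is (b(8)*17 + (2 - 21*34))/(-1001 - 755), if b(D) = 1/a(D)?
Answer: 11307/28096 ≈ 0.40244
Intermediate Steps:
a(Q) = 2*Q/(-3 + Q) (a(Q) = (2*Q)/(-3 + Q) = 2*Q/(-3 + Q))
b(D) = (-3 + D)/(2*D) (b(D) = 1/(2*D/(-3 + D)) = (-3 + D)/(2*D))
(b(8)*17 + (2 - 21*34))/(-1001 - 755) = (((½)*(-3 + 8)/8)*17 + (2 - 21*34))/(-1001 - 755) = (((½)*(⅛)*5)*17 + (2 - 714))/(-1756) = ((5/16)*17 - 712)*(-1/1756) = (85/16 - 712)*(-1/1756) = -11307/16*(-1/1756) = 11307/28096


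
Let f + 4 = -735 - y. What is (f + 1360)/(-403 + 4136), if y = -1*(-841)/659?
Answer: 408398/2460047 ≈ 0.16601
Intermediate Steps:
y = 841/659 (y = 841*(1/659) = 841/659 ≈ 1.2762)
f = -487842/659 (f = -4 + (-735 - 1*841/659) = -4 + (-735 - 841/659) = -4 - 485206/659 = -487842/659 ≈ -740.28)
(f + 1360)/(-403 + 4136) = (-487842/659 + 1360)/(-403 + 4136) = (408398/659)/3733 = (408398/659)*(1/3733) = 408398/2460047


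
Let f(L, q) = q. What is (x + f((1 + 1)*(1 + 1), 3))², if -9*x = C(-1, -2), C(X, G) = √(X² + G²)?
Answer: (27 - √5)²/81 ≈ 7.5710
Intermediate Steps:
C(X, G) = √(G² + X²)
x = -√5/9 (x = -√((-2)² + (-1)²)/9 = -√(4 + 1)/9 = -√5/9 ≈ -0.24845)
(x + f((1 + 1)*(1 + 1), 3))² = (-√5/9 + 3)² = (3 - √5/9)²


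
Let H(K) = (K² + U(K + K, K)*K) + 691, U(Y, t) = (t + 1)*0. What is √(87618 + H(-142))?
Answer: √108473 ≈ 329.35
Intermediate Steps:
U(Y, t) = 0 (U(Y, t) = (1 + t)*0 = 0)
H(K) = 691 + K² (H(K) = (K² + 0*K) + 691 = (K² + 0) + 691 = K² + 691 = 691 + K²)
√(87618 + H(-142)) = √(87618 + (691 + (-142)²)) = √(87618 + (691 + 20164)) = √(87618 + 20855) = √108473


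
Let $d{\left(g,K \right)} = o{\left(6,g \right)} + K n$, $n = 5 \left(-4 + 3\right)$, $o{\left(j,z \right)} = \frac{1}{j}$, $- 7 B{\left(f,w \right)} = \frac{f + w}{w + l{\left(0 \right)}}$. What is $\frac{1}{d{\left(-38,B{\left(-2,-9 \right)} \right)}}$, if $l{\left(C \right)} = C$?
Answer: $\frac{126}{131} \approx 0.96183$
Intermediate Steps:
$B{\left(f,w \right)} = - \frac{f + w}{7 w}$ ($B{\left(f,w \right)} = - \frac{\left(f + w\right) \frac{1}{w + 0}}{7} = - \frac{\left(f + w\right) \frac{1}{w}}{7} = - \frac{\frac{1}{w} \left(f + w\right)}{7} = - \frac{f + w}{7 w}$)
$n = -5$ ($n = 5 \left(-1\right) = -5$)
$d{\left(g,K \right)} = \frac{1}{6} - 5 K$ ($d{\left(g,K \right)} = \frac{1}{6} + K \left(-5\right) = \frac{1}{6} - 5 K$)
$\frac{1}{d{\left(-38,B{\left(-2,-9 \right)} \right)}} = \frac{1}{\frac{1}{6} - 5 \frac{\left(-1\right) \left(-2\right) - -9}{7 \left(-9\right)}} = \frac{1}{\frac{1}{6} - 5 \cdot \frac{1}{7} \left(- \frac{1}{9}\right) \left(2 + 9\right)} = \frac{1}{\frac{1}{6} - 5 \cdot \frac{1}{7} \left(- \frac{1}{9}\right) 11} = \frac{1}{\frac{1}{6} - - \frac{55}{63}} = \frac{1}{\frac{1}{6} + \frac{55}{63}} = \frac{1}{\frac{131}{126}} = \frac{126}{131}$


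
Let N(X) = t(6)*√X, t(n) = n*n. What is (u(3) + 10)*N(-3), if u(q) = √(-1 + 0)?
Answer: √3*(-36 + 360*I) ≈ -62.354 + 623.54*I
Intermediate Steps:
t(n) = n²
u(q) = I (u(q) = √(-1) = I)
N(X) = 36*√X (N(X) = 6²*√X = 36*√X)
(u(3) + 10)*N(-3) = (I + 10)*(36*√(-3)) = (10 + I)*(36*(I*√3)) = (10 + I)*(36*I*√3) = 36*I*√3*(10 + I)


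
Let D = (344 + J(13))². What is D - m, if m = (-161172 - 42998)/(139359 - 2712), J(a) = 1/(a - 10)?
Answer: 16201816457/136647 ≈ 1.1857e+5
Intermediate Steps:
J(a) = 1/(-10 + a)
D = 1067089/9 (D = (344 + 1/(-10 + 13))² = (344 + 1/3)² = (344 + ⅓)² = (1033/3)² = 1067089/9 ≈ 1.1857e+5)
m = -204170/136647 ≈ -1.4941
D - m = 1067089/9 - 1*(-204170/136647) = 1067089/9 + 204170/136647 = 16201816457/136647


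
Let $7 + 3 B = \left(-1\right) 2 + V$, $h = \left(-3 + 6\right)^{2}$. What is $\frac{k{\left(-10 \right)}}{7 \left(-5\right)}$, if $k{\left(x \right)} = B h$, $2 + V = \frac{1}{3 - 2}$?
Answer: $\frac{6}{7} \approx 0.85714$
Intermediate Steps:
$V = -1$ ($V = -2 + \frac{1}{3 - 2} = -2 + 1^{-1} = -2 + 1 = -1$)
$h = 9$ ($h = 3^{2} = 9$)
$B = - \frac{10}{3}$ ($B = - \frac{7}{3} + \frac{\left(-1\right) 2 - 1}{3} = - \frac{7}{3} + \frac{-2 - 1}{3} = - \frac{7}{3} + \frac{1}{3} \left(-3\right) = - \frac{7}{3} - 1 = - \frac{10}{3} \approx -3.3333$)
$k{\left(x \right)} = -30$ ($k{\left(x \right)} = \left(- \frac{10}{3}\right) 9 = -30$)
$\frac{k{\left(-10 \right)}}{7 \left(-5\right)} = - \frac{30}{7 \left(-5\right)} = - \frac{30}{-35} = \left(-30\right) \left(- \frac{1}{35}\right) = \frac{6}{7}$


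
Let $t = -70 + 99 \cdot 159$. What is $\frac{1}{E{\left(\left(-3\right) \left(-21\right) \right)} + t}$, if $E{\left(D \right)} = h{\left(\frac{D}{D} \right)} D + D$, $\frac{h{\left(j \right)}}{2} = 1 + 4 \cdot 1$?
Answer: $\frac{1}{16364} \approx 6.111 \cdot 10^{-5}$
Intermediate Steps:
$h{\left(j \right)} = 10$ ($h{\left(j \right)} = 2 \left(1 + 4 \cdot 1\right) = 2 \left(1 + 4\right) = 2 \cdot 5 = 10$)
$t = 15671$ ($t = -70 + 15741 = 15671$)
$E{\left(D \right)} = 11 D$ ($E{\left(D \right)} = 10 D + D = 11 D$)
$\frac{1}{E{\left(\left(-3\right) \left(-21\right) \right)} + t} = \frac{1}{11 \left(\left(-3\right) \left(-21\right)\right) + 15671} = \frac{1}{11 \cdot 63 + 15671} = \frac{1}{693 + 15671} = \frac{1}{16364}$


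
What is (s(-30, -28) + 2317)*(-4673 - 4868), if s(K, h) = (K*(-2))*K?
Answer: -4932697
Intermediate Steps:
s(K, h) = -2*K**2 (s(K, h) = (-2*K)*K = -2*K**2)
(s(-30, -28) + 2317)*(-4673 - 4868) = (-2*(-30)**2 + 2317)*(-4673 - 4868) = (-2*900 + 2317)*(-9541) = (-1800 + 2317)*(-9541) = 517*(-9541) = -4932697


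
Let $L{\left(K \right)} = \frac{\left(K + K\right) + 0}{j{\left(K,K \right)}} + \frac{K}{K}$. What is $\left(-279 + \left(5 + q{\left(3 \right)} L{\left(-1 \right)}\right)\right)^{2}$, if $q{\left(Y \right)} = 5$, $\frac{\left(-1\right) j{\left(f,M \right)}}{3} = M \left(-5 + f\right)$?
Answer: $\frac{5837056}{81} \approx 72062.0$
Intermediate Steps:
$j{\left(f,M \right)} = - 3 M \left(-5 + f\right)$
$L{\left(K \right)} = 1 + \frac{2}{3 \left(5 - K\right)}$ ($L{\left(K \right)} = \frac{\left(K + K\right) + 0}{3 K \left(5 - K\right)} + \frac{K}{K} = \left(2 K + 0\right) \frac{1}{3 K \left(5 - K\right)} + 1 = 2 K \frac{1}{3 K \left(5 - K\right)} + 1 = \frac{2}{3 \left(5 - K\right)} + 1 = 1 + \frac{2}{3 \left(5 - K\right)}$)
$\left(-279 + \left(5 + q{\left(3 \right)} L{\left(-1 \right)}\right)\right)^{2} = \left(-279 + \left(5 + 5 \frac{- \frac{17}{3} - 1}{-5 - 1}\right)\right)^{2} = \left(-279 + \left(5 + 5 \frac{1}{-6} \left(- \frac{20}{3}\right)\right)\right)^{2} = \left(-279 + \left(5 + 5 \left(\left(- \frac{1}{6}\right) \left(- \frac{20}{3}\right)\right)\right)\right)^{2} = \left(-279 + \left(5 + 5 \cdot \frac{10}{9}\right)\right)^{2} = \left(-279 + \left(5 + \frac{50}{9}\right)\right)^{2} = \left(-279 + \frac{95}{9}\right)^{2} = \left(- \frac{2416}{9}\right)^{2} = \frac{5837056}{81}$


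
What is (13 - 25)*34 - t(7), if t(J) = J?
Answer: -415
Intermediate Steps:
(13 - 25)*34 - t(7) = (13 - 25)*34 - 1*7 = -12*34 - 7 = -408 - 7 = -415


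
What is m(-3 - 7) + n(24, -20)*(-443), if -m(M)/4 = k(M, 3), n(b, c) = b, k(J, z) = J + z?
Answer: -10604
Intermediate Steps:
m(M) = -12 - 4*M (m(M) = -4*(M + 3) = -4*(3 + M) = -12 - 4*M)
m(-3 - 7) + n(24, -20)*(-443) = (-12 - 4*(-3 - 7)) + 24*(-443) = (-12 - 4*(-10)) - 10632 = (-12 + 40) - 10632 = 28 - 10632 = -10604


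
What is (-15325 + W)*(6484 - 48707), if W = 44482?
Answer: -1231096011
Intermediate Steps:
(-15325 + W)*(6484 - 48707) = (-15325 + 44482)*(6484 - 48707) = 29157*(-42223) = -1231096011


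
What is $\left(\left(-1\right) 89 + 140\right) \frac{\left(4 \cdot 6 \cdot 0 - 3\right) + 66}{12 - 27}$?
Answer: $- \frac{1071}{5} \approx -214.2$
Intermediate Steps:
$\left(\left(-1\right) 89 + 140\right) \frac{\left(4 \cdot 6 \cdot 0 - 3\right) + 66}{12 - 27} = \left(-89 + 140\right) \frac{\left(4 \cdot 0 - 3\right) + 66}{-15} = 51 \left(\left(0 - 3\right) + 66\right) \left(- \frac{1}{15}\right) = 51 \left(-3 + 66\right) \left(- \frac{1}{15}\right) = 51 \cdot 63 \left(- \frac{1}{15}\right) = 51 \left(- \frac{21}{5}\right) = - \frac{1071}{5}$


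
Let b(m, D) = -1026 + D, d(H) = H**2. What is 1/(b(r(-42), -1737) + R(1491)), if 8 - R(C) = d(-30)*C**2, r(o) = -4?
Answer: -1/2000775655 ≈ -4.9981e-10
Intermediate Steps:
R(C) = 8 - 900*C**2 (R(C) = 8 - (-30)**2*C**2 = 8 - 900*C**2)
1/(b(r(-42), -1737) + R(1491)) = 1/((-1026 - 1737) + (8 - 900*1491**2)) = 1/(-2763 + (8 - 900*2223081)) = 1/(-2763 + (8 - 2000772900)) = 1/(-2763 - 2000772892) = 1/(-2000775655) = -1/2000775655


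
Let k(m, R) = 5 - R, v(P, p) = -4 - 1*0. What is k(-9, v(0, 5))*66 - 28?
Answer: 566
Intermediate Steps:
v(P, p) = -4 (v(P, p) = -4 + 0 = -4)
k(-9, v(0, 5))*66 - 28 = (5 - 1*(-4))*66 - 28 = (5 + 4)*66 - 28 = 9*66 - 28 = 594 - 28 = 566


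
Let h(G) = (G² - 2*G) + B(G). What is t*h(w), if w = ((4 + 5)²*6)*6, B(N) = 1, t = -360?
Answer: -3059001000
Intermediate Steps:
w = 2916 (w = (9²*6)*6 = (81*6)*6 = 486*6 = 2916)
h(G) = 1 + G² - 2*G (h(G) = (G² - 2*G) + 1 = 1 + G² - 2*G)
t*h(w) = -360*(1 + 2916² - 2*2916) = -360*(1 + 8503056 - 5832) = -360*8497225 = -3059001000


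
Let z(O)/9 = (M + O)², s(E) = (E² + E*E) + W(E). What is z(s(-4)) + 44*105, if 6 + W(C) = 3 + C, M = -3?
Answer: 8976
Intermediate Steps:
W(C) = -3 + C (W(C) = -6 + (3 + C) = -3 + C)
s(E) = -3 + E + 2*E² (s(E) = (E² + E*E) + (-3 + E) = (E² + E²) + (-3 + E) = 2*E² + (-3 + E) = -3 + E + 2*E²)
z(O) = 9*(-3 + O)²
z(s(-4)) + 44*105 = 9*(-3 + (-3 - 4 + 2*(-4)²))² + 44*105 = 9*(-3 + (-3 - 4 + 2*16))² + 4620 = 9*(-3 + (-3 - 4 + 32))² + 4620 = 9*(-3 + 25)² + 4620 = 9*22² + 4620 = 9*484 + 4620 = 4356 + 4620 = 8976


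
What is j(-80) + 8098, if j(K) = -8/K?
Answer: 80981/10 ≈ 8098.1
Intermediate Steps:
j(K) = -8/K
j(-80) + 8098 = -8/(-80) + 8098 = -8*(-1/80) + 8098 = ⅒ + 8098 = 80981/10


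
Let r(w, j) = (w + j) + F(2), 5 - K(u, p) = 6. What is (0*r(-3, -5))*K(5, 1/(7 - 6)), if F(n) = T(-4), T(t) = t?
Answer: 0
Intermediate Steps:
K(u, p) = -1 (K(u, p) = 5 - 1*6 = 5 - 6 = -1)
F(n) = -4
r(w, j) = -4 + j + w (r(w, j) = (w + j) - 4 = (j + w) - 4 = -4 + j + w)
(0*r(-3, -5))*K(5, 1/(7 - 6)) = (0*(-4 - 5 - 3))*(-1) = (0*(-12))*(-1) = 0*(-1) = 0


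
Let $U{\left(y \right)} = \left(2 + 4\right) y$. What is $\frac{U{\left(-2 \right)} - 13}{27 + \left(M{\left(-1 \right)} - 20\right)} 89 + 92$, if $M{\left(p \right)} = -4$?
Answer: $- \frac{1949}{3} \approx -649.67$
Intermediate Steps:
$U{\left(y \right)} = 6 y$
$\frac{U{\left(-2 \right)} - 13}{27 + \left(M{\left(-1 \right)} - 20\right)} 89 + 92 = \frac{6 \left(-2\right) - 13}{27 - 24} \cdot 89 + 92 = \frac{-12 - 13}{27 - 24} \cdot 89 + 92 = - \frac{25}{27 - 24} \cdot 89 + 92 = - \frac{25}{3} \cdot 89 + 92 = \left(-25\right) \frac{1}{3} \cdot 89 + 92 = \left(- \frac{25}{3}\right) 89 + 92 = - \frac{2225}{3} + 92 = - \frac{1949}{3}$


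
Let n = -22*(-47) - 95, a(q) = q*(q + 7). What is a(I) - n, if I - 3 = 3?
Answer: -861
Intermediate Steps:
I = 6 (I = 3 + 3 = 6)
a(q) = q*(7 + q)
n = 939 (n = 1034 - 95 = 939)
a(I) - n = 6*(7 + 6) - 1*939 = 6*13 - 939 = 78 - 939 = -861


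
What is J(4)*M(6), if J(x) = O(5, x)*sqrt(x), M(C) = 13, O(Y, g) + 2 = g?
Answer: 52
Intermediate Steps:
O(Y, g) = -2 + g
J(x) = sqrt(x)*(-2 + x) (J(x) = (-2 + x)*sqrt(x) = sqrt(x)*(-2 + x))
J(4)*M(6) = (sqrt(4)*(-2 + 4))*13 = (2*2)*13 = 4*13 = 52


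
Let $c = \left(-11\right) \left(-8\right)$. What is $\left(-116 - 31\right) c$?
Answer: $-12936$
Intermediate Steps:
$c = 88$
$\left(-116 - 31\right) c = \left(-116 - 31\right) 88 = \left(-147\right) 88 = -12936$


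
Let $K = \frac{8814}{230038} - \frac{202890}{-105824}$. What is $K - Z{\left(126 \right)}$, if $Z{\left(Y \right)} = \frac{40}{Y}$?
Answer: $\frac{628063288697}{383410775664} \approx 1.6381$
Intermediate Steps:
$K = \frac{11901285639}{6085885328}$ ($K = 8814 \cdot \frac{1}{230038} - - \frac{101445}{52912} = \frac{4407}{115019} + \frac{101445}{52912} = \frac{11901285639}{6085885328} \approx 1.9556$)
$K - Z{\left(126 \right)} = \frac{11901285639}{6085885328} - \frac{40}{126} = \frac{11901285639}{6085885328} - 40 \cdot \frac{1}{126} = \frac{11901285639}{6085885328} - \frac{20}{63} = \frac{628063288697}{383410775664}$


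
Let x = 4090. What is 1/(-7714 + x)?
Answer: -1/3624 ≈ -0.00027594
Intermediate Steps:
1/(-7714 + x) = 1/(-7714 + 4090) = 1/(-3624) = -1/3624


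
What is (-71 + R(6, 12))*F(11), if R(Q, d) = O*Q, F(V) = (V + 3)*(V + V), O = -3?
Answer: -27412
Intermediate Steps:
F(V) = 2*V*(3 + V) (F(V) = (3 + V)*(2*V) = 2*V*(3 + V))
R(Q, d) = -3*Q
(-71 + R(6, 12))*F(11) = (-71 - 3*6)*(2*11*(3 + 11)) = (-71 - 18)*(2*11*14) = -89*308 = -27412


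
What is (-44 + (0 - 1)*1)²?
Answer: 2025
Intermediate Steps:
(-44 + (0 - 1)*1)² = (-44 - 1*1)² = (-44 - 1)² = (-45)² = 2025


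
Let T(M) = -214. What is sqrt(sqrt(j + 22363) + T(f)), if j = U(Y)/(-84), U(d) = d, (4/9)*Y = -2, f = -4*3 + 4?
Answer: sqrt(-41944 + 7*sqrt(17532634))/14 ≈ 8.0285*I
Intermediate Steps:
f = -8 (f = -12 + 4 = -8)
Y = -9/2 (Y = (9/4)*(-2) = -9/2 ≈ -4.5000)
j = 3/56 (j = -9/2/(-84) = -9/2*(-1/84) = 3/56 ≈ 0.053571)
sqrt(sqrt(j + 22363) + T(f)) = sqrt(sqrt(3/56 + 22363) - 214) = sqrt(sqrt(1252331/56) - 214) = sqrt(sqrt(17532634)/28 - 214) = sqrt(-214 + sqrt(17532634)/28)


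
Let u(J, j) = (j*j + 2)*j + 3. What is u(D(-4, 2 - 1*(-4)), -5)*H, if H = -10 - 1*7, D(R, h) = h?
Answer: 2244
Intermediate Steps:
u(J, j) = 3 + j*(2 + j**2) (u(J, j) = (j**2 + 2)*j + 3 = (2 + j**2)*j + 3 = j*(2 + j**2) + 3 = 3 + j*(2 + j**2))
H = -17 (H = -10 - 7 = -17)
u(D(-4, 2 - 1*(-4)), -5)*H = (3 + (-5)**3 + 2*(-5))*(-17) = (3 - 125 - 10)*(-17) = -132*(-17) = 2244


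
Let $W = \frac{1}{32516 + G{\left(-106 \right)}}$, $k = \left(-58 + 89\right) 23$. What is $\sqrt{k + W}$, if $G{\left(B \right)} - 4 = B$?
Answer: $\frac{\sqrt{749125885762}}{32414} \approx 26.702$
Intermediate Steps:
$k = 713$ ($k = 31 \cdot 23 = 713$)
$G{\left(B \right)} = 4 + B$
$W = \frac{1}{32414}$ ($W = \frac{1}{32516 + \left(4 - 106\right)} = \frac{1}{32516 - 102} = \frac{1}{32414} \approx 3.0851 \cdot 10^{-5}$)
$\sqrt{k + W} = \sqrt{713 + \frac{1}{32414}} = \sqrt{\frac{23111183}{32414}} = \frac{\sqrt{749125885762}}{32414}$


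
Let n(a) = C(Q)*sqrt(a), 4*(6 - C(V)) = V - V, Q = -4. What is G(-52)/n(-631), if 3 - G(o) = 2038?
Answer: 2035*I*sqrt(631)/3786 ≈ 13.502*I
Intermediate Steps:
G(o) = -2035 (G(o) = 3 - 1*2038 = 3 - 2038 = -2035)
C(V) = 6 (C(V) = 6 - (V - V)/4 = 6 - 1/4*0 = 6 + 0 = 6)
n(a) = 6*sqrt(a)
G(-52)/n(-631) = -2035*(-I*sqrt(631)/3786) = -(-2035)*I*sqrt(631)/3786 = 2035*I*sqrt(631)/3786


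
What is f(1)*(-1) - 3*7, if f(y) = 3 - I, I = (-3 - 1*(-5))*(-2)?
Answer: -28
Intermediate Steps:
I = -4 (I = (-3 + 5)*(-2) = 2*(-2) = -4)
f(y) = 7 (f(y) = 3 - 1*(-4) = 3 + 4 = 7)
f(1)*(-1) - 3*7 = 7*(-1) - 3*7 = -7 - 21 = -28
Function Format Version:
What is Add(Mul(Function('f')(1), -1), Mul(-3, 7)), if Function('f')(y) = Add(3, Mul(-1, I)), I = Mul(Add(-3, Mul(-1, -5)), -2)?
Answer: -28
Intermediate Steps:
I = -4 (I = Mul(Add(-3, 5), -2) = Mul(2, -2) = -4)
Function('f')(y) = 7 (Function('f')(y) = Add(3, Mul(-1, -4)) = Add(3, 4) = 7)
Add(Mul(Function('f')(1), -1), Mul(-3, 7)) = Add(Mul(7, -1), Mul(-3, 7)) = Add(-7, -21) = -28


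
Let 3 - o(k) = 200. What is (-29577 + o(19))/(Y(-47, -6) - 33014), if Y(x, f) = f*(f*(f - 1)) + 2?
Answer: 14887/16632 ≈ 0.89508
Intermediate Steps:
o(k) = -197 (o(k) = 3 - 1*200 = 3 - 200 = -197)
Y(x, f) = 2 + f²*(-1 + f) (Y(x, f) = f*(f*(-1 + f)) + 2 = f²*(-1 + f) + 2 = 2 + f²*(-1 + f))
(-29577 + o(19))/(Y(-47, -6) - 33014) = (-29577 - 197)/((2 + (-6)³ - 1*(-6)²) - 33014) = -29774/((2 - 216 - 1*36) - 33014) = -29774/((2 - 216 - 36) - 33014) = -29774/(-250 - 33014) = -29774/(-33264) = -29774*(-1/33264) = 14887/16632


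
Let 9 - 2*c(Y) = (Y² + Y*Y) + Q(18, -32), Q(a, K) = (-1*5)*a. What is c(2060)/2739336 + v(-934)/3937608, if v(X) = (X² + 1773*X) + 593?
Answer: -523734135647/299623093008 ≈ -1.7480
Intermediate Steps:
Q(a, K) = -5*a
v(X) = 593 + X² + 1773*X
c(Y) = 99/2 - Y² (c(Y) = 9/2 - ((Y² + Y*Y) - 5*18)/2 = 9/2 - ((Y² + Y²) - 90)/2 = 9/2 - (2*Y² - 90)/2 = 9/2 - (-90 + 2*Y²)/2 = 9/2 + (45 - Y²) = 99/2 - Y²)
c(2060)/2739336 + v(-934)/3937608 = (99/2 - 1*2060²)/2739336 + (593 + (-934)² + 1773*(-934))/3937608 = (99/2 - 1*4243600)*(1/2739336) + (593 + 872356 - 1655982)*(1/3937608) = (99/2 - 4243600)*(1/2739336) - 783033*1/3937608 = -8487101/2*1/2739336 - 261011/1312536 = -8487101/5478672 - 261011/1312536 = -523734135647/299623093008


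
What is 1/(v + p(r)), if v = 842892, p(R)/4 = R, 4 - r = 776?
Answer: 1/839804 ≈ 1.1908e-6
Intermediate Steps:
r = -772 (r = 4 - 1*776 = 4 - 776 = -772)
p(R) = 4*R
1/(v + p(r)) = 1/(842892 + 4*(-772)) = 1/(842892 - 3088) = 1/839804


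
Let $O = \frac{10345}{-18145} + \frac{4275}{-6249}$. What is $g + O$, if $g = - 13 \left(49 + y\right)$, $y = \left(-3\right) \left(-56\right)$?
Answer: $- \frac{21334003999}{7559207} \approx -2822.3$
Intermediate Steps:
$y = 168$
$g = -2821$ ($g = - 13 \left(49 + 168\right) = \left(-13\right) 217 = -2821$)
$O = - \frac{9481052}{7559207}$ ($O = 10345 \left(- \frac{1}{18145}\right) + 4275 \left(- \frac{1}{6249}\right) = - \frac{2069}{3629} - \frac{1425}{2083} = - \frac{9481052}{7559207} \approx -1.2542$)
$g + O = -2821 - \frac{9481052}{7559207} = - \frac{21334003999}{7559207}$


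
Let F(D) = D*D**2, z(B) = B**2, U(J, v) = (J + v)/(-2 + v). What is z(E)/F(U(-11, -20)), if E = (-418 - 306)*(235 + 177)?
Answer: 947413583091712/29791 ≈ 3.1802e+10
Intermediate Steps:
U(J, v) = (J + v)/(-2 + v)
E = -298288 (E = -724*412 = -298288)
F(D) = D**3
z(E)/F(U(-11, -20)) = (-298288)**2/(((-11 - 20)/(-2 - 20))**3) = 88975730944/((-31/(-22))**3) = 88975730944/((-1/22*(-31))**3) = 88975730944/((31/22)**3) = 88975730944/(29791/10648) = 88975730944*(10648/29791) = 947413583091712/29791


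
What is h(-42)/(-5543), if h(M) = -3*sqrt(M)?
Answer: 3*I*sqrt(42)/5543 ≈ 0.0035075*I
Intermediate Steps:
h(-42)/(-5543) = -3*I*sqrt(42)/(-5543) = -3*I*sqrt(42)*(-1/5543) = 3*I*sqrt(42)/5543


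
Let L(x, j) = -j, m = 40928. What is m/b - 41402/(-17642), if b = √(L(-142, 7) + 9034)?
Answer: 20701/8821 + 40928*√1003/3009 ≈ 433.12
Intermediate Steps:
b = 3*√1003 (b = √(-1*7 + 9034) = √(-7 + 9034) = √9027 = 3*√1003 ≈ 95.010)
m/b - 41402/(-17642) = 40928/((3*√1003)) - 41402/(-17642) = 40928*(√1003/3009) - 41402*(-1/17642) = 40928*√1003/3009 + 20701/8821 = 20701/8821 + 40928*√1003/3009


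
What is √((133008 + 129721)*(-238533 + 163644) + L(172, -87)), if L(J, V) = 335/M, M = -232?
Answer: I*√264753690581366/116 ≈ 1.4027e+5*I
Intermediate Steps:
L(J, V) = -335/232 (L(J, V) = 335/(-232) = 335*(-1/232) = -335/232)
√((133008 + 129721)*(-238533 + 163644) + L(172, -87)) = √((133008 + 129721)*(-238533 + 163644) - 335/232) = √(262729*(-74889) - 335/232) = √(-19675512081 - 335/232) = √(-4564718803127/232) = I*√264753690581366/116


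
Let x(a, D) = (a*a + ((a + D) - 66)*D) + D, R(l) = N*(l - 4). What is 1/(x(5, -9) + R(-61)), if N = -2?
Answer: 1/776 ≈ 0.0012887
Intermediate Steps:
R(l) = 8 - 2*l (R(l) = -2*(l - 4) = -2*(-4 + l) = 8 - 2*l)
x(a, D) = D + a² + D*(-66 + D + a) (x(a, D) = (a² + ((D + a) - 66)*D) + D = (a² + (-66 + D + a)*D) + D = (a² + D*(-66 + D + a)) + D = D + a² + D*(-66 + D + a))
1/(x(5, -9) + R(-61)) = 1/(((-9)² + 5² - 65*(-9) - 9*5) + (8 - 2*(-61))) = 1/((81 + 25 + 585 - 45) + (8 + 122)) = 1/(646 + 130) = 1/776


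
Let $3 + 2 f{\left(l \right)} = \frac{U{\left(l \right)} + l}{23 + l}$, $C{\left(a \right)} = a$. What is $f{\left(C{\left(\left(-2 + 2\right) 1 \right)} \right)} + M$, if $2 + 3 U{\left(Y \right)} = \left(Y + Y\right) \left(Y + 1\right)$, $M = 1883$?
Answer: $\frac{259645}{138} \approx 1881.5$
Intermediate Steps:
$U{\left(Y \right)} = - \frac{2}{3} + \frac{2 Y \left(1 + Y\right)}{3}$ ($U{\left(Y \right)} = - \frac{2}{3} + \frac{\left(Y + Y\right) \left(Y + 1\right)}{3} = - \frac{2}{3} + \frac{2 Y \left(1 + Y\right)}{3}$)
$f{\left(l \right)} = - \frac{3}{2} + \frac{- \frac{2}{3} + \frac{2 l^{2}}{3} + \frac{5 l}{3}}{2 \left(23 + l\right)}$ ($f{\left(l \right)} = - \frac{3}{2} + \frac{\left(\left(- \frac{2}{3} + \frac{2 l}{3} + \frac{2 l^{2}}{3}\right) + l\right) \frac{1}{23 + l}}{2} = - \frac{3}{2} + \frac{\left(- \frac{2}{3} + \frac{2 l^{2}}{3} + \frac{5 l}{3}\right) \frac{1}{23 + l}}{2} = - \frac{3}{2} + \frac{\frac{1}{23 + l} \left(- \frac{2}{3} + \frac{2 l^{2}}{3} + \frac{5 l}{3}\right)}{2} = - \frac{3}{2} + \frac{- \frac{2}{3} + \frac{2 l^{2}}{3} + \frac{5 l}{3}}{2 \left(23 + l\right)}$)
$f{\left(C{\left(\left(-2 + 2\right) 1 \right)} \right)} + M = \frac{-209 - 4 \left(-2 + 2\right) 1 + 2 \left(\left(-2 + 2\right) 1\right)^{2}}{6 \left(23 + \left(-2 + 2\right) 1\right)} + 1883 = \frac{-209 - 4 \cdot 0 \cdot 1 + 2 \left(0 \cdot 1\right)^{2}}{6 \left(23 + 0 \cdot 1\right)} + 1883 = \frac{-209 - 0 + 2 \cdot 0^{2}}{6 \left(23 + 0\right)} + 1883 = \frac{-209 + 0 + 2 \cdot 0}{6 \cdot 23} + 1883 = \frac{1}{6} \cdot \frac{1}{23} \left(-209 + 0 + 0\right) + 1883 = \frac{1}{6} \cdot \frac{1}{23} \left(-209\right) + 1883 = - \frac{209}{138} + 1883 = \frac{259645}{138}$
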